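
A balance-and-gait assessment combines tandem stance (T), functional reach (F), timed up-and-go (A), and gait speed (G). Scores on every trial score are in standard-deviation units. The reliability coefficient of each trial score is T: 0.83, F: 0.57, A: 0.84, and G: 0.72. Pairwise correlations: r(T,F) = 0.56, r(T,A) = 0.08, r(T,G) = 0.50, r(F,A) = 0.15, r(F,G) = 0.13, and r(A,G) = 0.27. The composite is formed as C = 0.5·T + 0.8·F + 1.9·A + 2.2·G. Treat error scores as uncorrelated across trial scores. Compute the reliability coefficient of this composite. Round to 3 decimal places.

Var(C) = 0.5² + 0.8² + 1.9² + 2.2² + 2·[0.4·0.56 + 0.95·0.08 + 1.1·0.50 + 1.52·0.15 + 1.76·0.13 + 4.18·0.27] = 9.34 + 4.8708 = 14.2108.
Under uncorrelated errors the observed covariances equal the true-score covariances, so only the own-variance terms attenuate.
True-score variance = [0.5²·0.83 + 0.8²·0.57 + 1.9²·0.84 + 2.2²·0.72] + 4.8708 = 7.0895 + 4.8708 = 11.9603.
Reliability = 11.9603 / 14.2108 = 0.842.

0.842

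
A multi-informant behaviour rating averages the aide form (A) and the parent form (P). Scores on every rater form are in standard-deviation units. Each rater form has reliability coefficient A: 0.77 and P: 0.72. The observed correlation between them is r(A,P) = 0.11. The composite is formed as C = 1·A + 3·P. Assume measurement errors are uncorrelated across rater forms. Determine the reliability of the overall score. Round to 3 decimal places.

0.742

Var(C) = 1 + 3² + 2·[3·0.11] = 10 + 0.66 = 10.66.
Under uncorrelated errors the observed covariances equal the true-score covariances, so only the own-variance terms attenuate.
True-score variance = [0.77 + 3²·0.72] + 0.66 = 7.25 + 0.66 = 7.91.
Reliability = 7.91 / 10.66 = 0.742.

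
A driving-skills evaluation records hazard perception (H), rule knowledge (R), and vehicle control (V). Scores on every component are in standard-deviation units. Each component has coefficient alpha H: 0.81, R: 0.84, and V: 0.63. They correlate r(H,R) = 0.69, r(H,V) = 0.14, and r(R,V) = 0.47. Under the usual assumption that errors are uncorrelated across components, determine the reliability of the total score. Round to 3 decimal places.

0.871

Var(H+R+V) = 3 + 2·[0.69 + 0.14 + 0.47] = 3 + 2.6 = 5.6.
Under uncorrelated errors the observed covariances equal the true-score covariances, so only the own-variance terms attenuate.
True-score variance = [0.81 + 0.84 + 0.63] + 2.6 = 2.28 + 2.6 = 4.88.
Reliability = 4.88 / 5.6 = 0.871.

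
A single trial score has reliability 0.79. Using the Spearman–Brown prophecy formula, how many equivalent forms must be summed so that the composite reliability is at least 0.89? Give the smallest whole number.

k ≥ ρ*(1−ρ₁)/(ρ₁(1−ρ*)) = 0.89·0.21 / (0.79·0.11) = 2.151.
Smallest integer k = 3.

3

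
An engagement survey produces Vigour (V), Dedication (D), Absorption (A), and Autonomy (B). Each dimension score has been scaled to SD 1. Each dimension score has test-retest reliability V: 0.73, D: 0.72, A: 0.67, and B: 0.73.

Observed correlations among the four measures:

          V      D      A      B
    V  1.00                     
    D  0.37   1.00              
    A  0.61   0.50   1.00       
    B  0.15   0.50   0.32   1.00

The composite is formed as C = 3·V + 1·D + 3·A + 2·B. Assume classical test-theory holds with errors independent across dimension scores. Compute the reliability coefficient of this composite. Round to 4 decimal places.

0.8557

Var(C) = 3² + 1 + 3² + 2² + 2·[3·0.37 + 9·0.61 + 6·0.15 + 3·0.50 + 2·0.50 + 6·0.32] = 23 + 23.84 = 46.84.
Because errors are independent across components, Cov(Tᵢ,Tⱼ) = Cov(Xᵢ,Xⱼ); the off-diagonal part of the true-score variance is the same as above.
True-score variance = [3²·0.73 + 0.72 + 3²·0.67 + 2²·0.73] + 23.84 = 16.24 + 23.84 = 40.08.
Reliability = 40.08 / 46.84 = 0.8557.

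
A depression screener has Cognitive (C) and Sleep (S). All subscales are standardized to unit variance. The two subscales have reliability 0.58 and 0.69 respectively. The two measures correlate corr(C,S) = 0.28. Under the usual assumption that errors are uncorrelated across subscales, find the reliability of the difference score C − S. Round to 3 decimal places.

0.493

Var(C−S) = 1 + 1 − 2·0.28 = 2 − 0.56 = 1.44.
Under uncorrelated errors the observed covariances equal the true-score covariances, so only the own-variance terms attenuate.
True-score variance = [0.58 + 0.69] − 0.56 = 1.27 − 0.56 = 0.71.
Reliability = 0.71 / 1.44 = 0.493.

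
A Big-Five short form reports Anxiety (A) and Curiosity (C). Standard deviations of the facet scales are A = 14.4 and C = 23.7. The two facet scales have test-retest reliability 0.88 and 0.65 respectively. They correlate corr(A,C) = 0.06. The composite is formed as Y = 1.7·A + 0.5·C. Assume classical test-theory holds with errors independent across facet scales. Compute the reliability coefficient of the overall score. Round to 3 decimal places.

Var(Y) = 1.7²·14.4² + 0.5²·23.7² + 2·[0.85·14.4·23.7·0.06] = 739.693 + 34.8106 = 774.503.
Because errors are independent across components, Cov(Tᵢ,Tⱼ) = Cov(Xᵢ,Xⱼ); the off-diagonal part of the true-score variance is the same as above.
True-score variance = [1.7²·14.4²·0.88 + 0.5²·23.7²·0.65] + 34.8106 = 618.633 + 34.8106 = 653.443.
Reliability = 653.443 / 774.503 = 0.844.

0.844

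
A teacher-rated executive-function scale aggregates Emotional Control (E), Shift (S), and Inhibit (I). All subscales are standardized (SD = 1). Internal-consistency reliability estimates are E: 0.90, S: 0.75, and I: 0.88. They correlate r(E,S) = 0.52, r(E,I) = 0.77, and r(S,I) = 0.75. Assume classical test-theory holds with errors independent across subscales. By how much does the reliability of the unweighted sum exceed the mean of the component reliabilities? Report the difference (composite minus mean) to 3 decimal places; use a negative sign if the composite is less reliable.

Var(sum) = 3 + 4.08 = 7.08; true-score variance = 2.53 + 4.08 = 6.61; composite reliability = 0.9336.
Mean component reliability = 0.8433.
Difference = 0.9336 − 0.8433 = 0.090.

0.090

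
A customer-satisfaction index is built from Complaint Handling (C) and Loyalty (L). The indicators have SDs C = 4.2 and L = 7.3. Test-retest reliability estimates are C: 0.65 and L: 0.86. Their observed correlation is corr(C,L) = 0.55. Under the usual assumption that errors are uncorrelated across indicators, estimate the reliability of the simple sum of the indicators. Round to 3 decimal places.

Var(C+L) = 4.2² + 7.3² + 2·[4.2·7.3·0.55] = 70.93 + 33.726 = 104.656.
With uncorrelated errors the cross-covariances are all true-score covariance, so they carry over unchanged; only the diagonal terms shrink to ρᵢσᵢ².
True-score variance = [4.2²·0.65 + 7.3²·0.86] + 33.726 = 57.2954 + 33.726 = 91.0214.
Reliability = 91.0214 / 104.656 = 0.870.

0.870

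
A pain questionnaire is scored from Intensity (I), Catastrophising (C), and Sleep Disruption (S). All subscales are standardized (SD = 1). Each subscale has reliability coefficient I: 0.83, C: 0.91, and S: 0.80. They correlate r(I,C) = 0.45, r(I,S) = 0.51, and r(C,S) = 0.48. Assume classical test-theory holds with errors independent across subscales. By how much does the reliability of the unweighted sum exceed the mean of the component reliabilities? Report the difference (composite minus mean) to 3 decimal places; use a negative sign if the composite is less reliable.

Var(sum) = 3 + 2.88 = 5.88; true-score variance = 2.54 + 2.88 = 5.42; composite reliability = 0.9218.
Mean component reliability = 0.8467.
Difference = 0.9218 − 0.8467 = 0.075.

0.075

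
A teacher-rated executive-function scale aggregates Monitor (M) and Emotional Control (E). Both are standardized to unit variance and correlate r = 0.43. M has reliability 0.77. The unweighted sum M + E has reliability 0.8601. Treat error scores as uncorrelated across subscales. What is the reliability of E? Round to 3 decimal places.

Var(M+E) = 2 + 2·0.43 = 2.860.
True-score variance = ρ_M + ρ_E + 2·0.43, so 0.8601 = (0.77 + ρ_E + 0.86) / 2.860.
ρ_E = 0.8601·2.860 − 0.77 − 0.86 = 0.830.

0.830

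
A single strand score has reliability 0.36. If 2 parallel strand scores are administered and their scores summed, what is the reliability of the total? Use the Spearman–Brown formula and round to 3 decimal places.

0.529

ρ_k = kρ / (1 + (k−1)ρ) = 2·0.36 / (1 + 1·0.36) = 0.720 / 1.360 = 0.529.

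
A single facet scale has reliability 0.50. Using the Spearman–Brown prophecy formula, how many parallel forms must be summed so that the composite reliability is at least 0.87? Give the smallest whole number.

7

k ≥ ρ*(1−ρ₁)/(ρ₁(1−ρ*)) = 0.87·0.50 / (0.50·0.13) = 6.692.
Smallest integer k = 7.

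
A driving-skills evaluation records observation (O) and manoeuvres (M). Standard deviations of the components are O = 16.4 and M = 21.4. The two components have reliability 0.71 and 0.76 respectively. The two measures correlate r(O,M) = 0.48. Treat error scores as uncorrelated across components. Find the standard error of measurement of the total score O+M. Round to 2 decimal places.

Var(total) = 726.92 + 336.922 = 1063.84.
True-score variance = 539.011 + 336.922 = 875.933, so reliability = 0.8234.
Error variance = 1063.84 − 875.933 = 187.909; SEM = √187.909 = 13.71.

13.71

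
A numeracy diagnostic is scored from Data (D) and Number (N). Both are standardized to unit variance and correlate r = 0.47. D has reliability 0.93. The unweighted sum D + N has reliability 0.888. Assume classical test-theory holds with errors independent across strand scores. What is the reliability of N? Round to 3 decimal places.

Var(D+N) = 2 + 2·0.47 = 2.940.
True-score variance = ρ_D + ρ_N + 2·0.47, so 0.888 = (0.93 + ρ_N + 0.94) / 2.940.
ρ_N = 0.888·2.940 − 0.93 − 0.94 = 0.741.

0.741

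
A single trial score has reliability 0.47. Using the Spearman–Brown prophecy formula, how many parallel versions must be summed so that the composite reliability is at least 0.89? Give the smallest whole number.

10

k ≥ ρ*(1−ρ₁)/(ρ₁(1−ρ*)) = 0.89·0.53 / (0.47·0.11) = 9.124.
Smallest integer k = 10.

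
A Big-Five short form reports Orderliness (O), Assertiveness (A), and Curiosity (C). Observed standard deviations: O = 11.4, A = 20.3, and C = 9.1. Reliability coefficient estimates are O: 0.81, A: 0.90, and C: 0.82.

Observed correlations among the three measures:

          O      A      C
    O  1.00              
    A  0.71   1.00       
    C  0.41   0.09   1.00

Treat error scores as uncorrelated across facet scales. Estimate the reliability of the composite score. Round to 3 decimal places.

Var(O+A+C) = 11.4² + 20.3² + 9.1² + 2·[11.4·20.3·0.71 + 11.4·9.1·0.41 + 20.3·9.1·0.09] = 624.86 + 446.935 = 1071.79.
Under uncorrelated errors the observed covariances equal the true-score covariances, so only the own-variance terms attenuate.
True-score variance = [11.4²·0.81 + 20.3²·0.90 + 9.1²·0.82] + 446.935 = 544.053 + 446.935 = 990.987.
Reliability = 990.987 / 1071.79 = 0.925.

0.925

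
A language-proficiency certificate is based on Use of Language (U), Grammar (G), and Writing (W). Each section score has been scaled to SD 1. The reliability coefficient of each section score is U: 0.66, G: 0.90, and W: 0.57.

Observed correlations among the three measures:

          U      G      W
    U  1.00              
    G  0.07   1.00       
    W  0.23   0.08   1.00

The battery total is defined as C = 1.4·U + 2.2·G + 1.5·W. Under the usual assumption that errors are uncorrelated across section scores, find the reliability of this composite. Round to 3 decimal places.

0.807

Var(C) = 1.4² + 2.2² + 1.5² + 2·[3.08·0.07 + 2.1·0.23 + 3.3·0.08] = 9.05 + 1.9252 = 10.9752.
With uncorrelated errors the cross-covariances are all true-score covariance, so they carry over unchanged; only the diagonal terms shrink to ρᵢσᵢ².
True-score variance = [1.4²·0.66 + 2.2²·0.90 + 1.5²·0.57] + 1.9252 = 6.9321 + 1.9252 = 8.8573.
Reliability = 8.8573 / 10.9752 = 0.807.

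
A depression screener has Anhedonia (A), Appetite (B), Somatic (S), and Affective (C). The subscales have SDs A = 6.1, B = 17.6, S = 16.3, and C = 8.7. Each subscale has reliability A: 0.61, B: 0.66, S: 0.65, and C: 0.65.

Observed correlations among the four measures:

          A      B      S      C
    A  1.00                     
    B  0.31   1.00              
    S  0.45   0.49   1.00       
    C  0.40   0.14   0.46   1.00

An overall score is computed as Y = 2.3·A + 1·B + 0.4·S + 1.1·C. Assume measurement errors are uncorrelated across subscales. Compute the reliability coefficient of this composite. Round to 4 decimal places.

Var(Y) = 2.3²·6.1² + 17.6² + 0.4²·16.3² + 1.1²·8.7² + 2·[2.3·6.1·17.6·0.31 + 0.92·6.1·16.3·0.45 + 2.53·6.1·8.7·0.40 + 0.4·17.6·16.3·0.49 + 1.1·17.6·8.7·0.14 + 0.44·16.3·8.7·0.46] = 640.696 + 559.86 = 1200.56.
Under uncorrelated errors the observed covariances equal the true-score covariances, so only the own-variance terms attenuate.
True-score variance = [2.3²·6.1²·0.61 + 17.6²·0.66 + 0.4²·16.3²·0.65 + 1.1²·8.7²·0.65] + 559.86 = 411.676 + 559.86 = 971.536.
Reliability = 971.536 / 1200.56 = 0.8092.

0.8092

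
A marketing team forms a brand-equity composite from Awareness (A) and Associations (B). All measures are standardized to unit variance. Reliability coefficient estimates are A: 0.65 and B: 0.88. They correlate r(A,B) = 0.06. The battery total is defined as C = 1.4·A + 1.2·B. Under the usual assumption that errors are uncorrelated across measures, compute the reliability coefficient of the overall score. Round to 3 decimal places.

Var(C) = 1.4² + 1.2² + 2·[1.68·0.06] = 3.4 + 0.2016 = 3.6016.
Under uncorrelated errors the observed covariances equal the true-score covariances, so only the own-variance terms attenuate.
True-score variance = [1.4²·0.65 + 1.2²·0.88] + 0.2016 = 2.5412 + 0.2016 = 2.7428.
Reliability = 2.7428 / 3.6016 = 0.762.

0.762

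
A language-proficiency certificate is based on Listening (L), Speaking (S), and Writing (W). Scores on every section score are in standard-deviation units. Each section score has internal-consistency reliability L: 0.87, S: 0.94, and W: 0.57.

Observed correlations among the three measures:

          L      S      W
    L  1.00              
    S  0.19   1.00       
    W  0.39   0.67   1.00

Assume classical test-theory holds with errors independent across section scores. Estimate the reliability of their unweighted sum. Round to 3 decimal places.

Var(L+S+W) = 3 + 2·[0.19 + 0.39 + 0.67] = 3 + 2.5 = 5.5.
Because errors are independent across components, Cov(Tᵢ,Tⱼ) = Cov(Xᵢ,Xⱼ); the off-diagonal part of the true-score variance is the same as above.
True-score variance = [0.87 + 0.94 + 0.57] + 2.5 = 2.38 + 2.5 = 4.88.
Reliability = 4.88 / 5.5 = 0.887.

0.887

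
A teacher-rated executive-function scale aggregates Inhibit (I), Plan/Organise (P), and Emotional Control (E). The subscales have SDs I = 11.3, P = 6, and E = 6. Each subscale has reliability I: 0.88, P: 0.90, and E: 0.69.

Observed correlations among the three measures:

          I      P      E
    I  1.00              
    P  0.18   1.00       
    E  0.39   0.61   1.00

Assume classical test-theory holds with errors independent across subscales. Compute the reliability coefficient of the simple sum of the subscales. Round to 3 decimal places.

0.906

Var(I+P+E) = 11.3² + 6² + 6² + 2·[11.3·6·0.18 + 11.3·6·0.39 + 6·6·0.61] = 199.69 + 121.212 = 320.902.
With uncorrelated errors the cross-covariances are all true-score covariance, so they carry over unchanged; only the diagonal terms shrink to ρᵢσᵢ².
True-score variance = [11.3²·0.88 + 6²·0.90 + 6²·0.69] + 121.212 = 169.607 + 121.212 = 290.819.
Reliability = 290.819 / 320.902 = 0.906.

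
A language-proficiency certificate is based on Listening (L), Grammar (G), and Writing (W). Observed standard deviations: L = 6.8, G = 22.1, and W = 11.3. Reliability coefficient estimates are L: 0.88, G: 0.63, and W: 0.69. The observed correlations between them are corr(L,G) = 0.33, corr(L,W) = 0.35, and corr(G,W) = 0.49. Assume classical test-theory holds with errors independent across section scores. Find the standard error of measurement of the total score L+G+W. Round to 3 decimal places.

Var(total) = 662.34 + 397.708 = 1060.05.
True-score variance = 436.496 + 397.708 = 834.204, so reliability = 0.7869.
Error variance = 1060.05 − 834.204 = 225.844; SEM = √225.844 = 15.028.

15.028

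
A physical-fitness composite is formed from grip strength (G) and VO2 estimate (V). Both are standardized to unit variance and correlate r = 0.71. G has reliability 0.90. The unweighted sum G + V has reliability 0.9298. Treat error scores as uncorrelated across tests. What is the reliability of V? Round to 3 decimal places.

0.860

Var(G+V) = 2 + 2·0.71 = 3.420.
True-score variance = ρ_G + ρ_V + 2·0.71, so 0.9298 = (0.90 + ρ_V + 1.42) / 3.420.
ρ_V = 0.9298·3.420 − 0.90 − 1.42 = 0.860.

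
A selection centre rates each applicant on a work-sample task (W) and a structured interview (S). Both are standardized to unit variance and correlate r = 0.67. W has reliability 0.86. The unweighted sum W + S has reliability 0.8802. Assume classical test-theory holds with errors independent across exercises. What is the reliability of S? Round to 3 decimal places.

0.740

Var(W+S) = 2 + 2·0.67 = 3.340.
True-score variance = ρ_W + ρ_S + 2·0.67, so 0.8802 = (0.86 + ρ_S + 1.34) / 3.340.
ρ_S = 0.8802·3.340 − 0.86 − 1.34 = 0.740.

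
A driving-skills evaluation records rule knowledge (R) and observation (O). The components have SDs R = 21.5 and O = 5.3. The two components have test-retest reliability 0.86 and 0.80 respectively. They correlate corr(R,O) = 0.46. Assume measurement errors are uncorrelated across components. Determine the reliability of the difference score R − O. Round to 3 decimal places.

0.818

Var(R−O) = 21.5² + 5.3² − 2·21.5·5.3·0.46 = 490.34 − 104.834 = 385.506.
Under uncorrelated errors the observed covariances equal the true-score covariances, so only the own-variance terms attenuate.
True-score variance = [21.5²·0.86 + 5.3²·0.80] − 104.834 = 420.007 − 104.834 = 315.173.
Reliability = 315.173 / 385.506 = 0.818.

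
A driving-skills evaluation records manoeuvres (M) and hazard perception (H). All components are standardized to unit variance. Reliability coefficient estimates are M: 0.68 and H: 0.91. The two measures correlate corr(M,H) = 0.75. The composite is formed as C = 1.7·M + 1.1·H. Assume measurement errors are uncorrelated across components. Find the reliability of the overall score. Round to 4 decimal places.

Var(C) = 1.7² + 1.1² + 2·[1.87·0.75] = 4.1 + 2.805 = 6.905.
With uncorrelated errors the cross-covariances are all true-score covariance, so they carry over unchanged; only the diagonal terms shrink to ρᵢσᵢ².
True-score variance = [1.7²·0.68 + 1.1²·0.91] + 2.805 = 3.0663 + 2.805 = 5.8713.
Reliability = 5.8713 / 6.905 = 0.8503.

0.8503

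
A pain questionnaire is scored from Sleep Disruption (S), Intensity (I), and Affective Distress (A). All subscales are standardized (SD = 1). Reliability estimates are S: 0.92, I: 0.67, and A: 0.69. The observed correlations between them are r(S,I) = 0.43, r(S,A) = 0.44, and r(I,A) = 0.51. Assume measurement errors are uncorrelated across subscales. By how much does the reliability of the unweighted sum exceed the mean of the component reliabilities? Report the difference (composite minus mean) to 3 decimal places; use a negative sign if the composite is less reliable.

0.115

Var(sum) = 3 + 2.76 = 5.76; true-score variance = 2.28 + 2.76 = 5.04; composite reliability = 0.8750.
Mean component reliability = 0.7600.
Difference = 0.8750 − 0.7600 = 0.115.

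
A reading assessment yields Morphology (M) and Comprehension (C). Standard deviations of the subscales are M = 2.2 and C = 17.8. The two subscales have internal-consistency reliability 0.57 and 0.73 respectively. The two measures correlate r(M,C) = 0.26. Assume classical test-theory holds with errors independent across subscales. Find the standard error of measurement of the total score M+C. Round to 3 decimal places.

9.361

Var(total) = 321.68 + 20.3632 = 342.043.
True-score variance = 234.052 + 20.3632 = 254.415, so reliability = 0.7438.
Error variance = 342.043 − 254.415 = 87.628; SEM = √87.628 = 9.361.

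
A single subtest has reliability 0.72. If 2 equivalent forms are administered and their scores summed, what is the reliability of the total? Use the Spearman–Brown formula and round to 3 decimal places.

ρ_k = kρ / (1 + (k−1)ρ) = 2·0.72 / (1 + 1·0.72) = 1.440 / 1.720 = 0.837.

0.837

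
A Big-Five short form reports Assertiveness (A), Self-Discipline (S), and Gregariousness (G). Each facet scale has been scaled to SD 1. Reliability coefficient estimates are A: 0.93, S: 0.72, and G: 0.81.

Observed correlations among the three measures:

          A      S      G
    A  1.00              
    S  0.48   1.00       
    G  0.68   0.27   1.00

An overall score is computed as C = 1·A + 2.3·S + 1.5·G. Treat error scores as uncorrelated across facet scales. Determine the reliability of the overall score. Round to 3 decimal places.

Var(C) = 1 + 2.3² + 1.5² + 2·[2.3·0.48 + 1.5·0.68 + 3.45·0.27] = 8.54 + 6.111 = 14.651.
Under uncorrelated errors the observed covariances equal the true-score covariances, so only the own-variance terms attenuate.
True-score variance = [0.93 + 2.3²·0.72 + 1.5²·0.81] + 6.111 = 6.5613 + 6.111 = 12.6723.
Reliability = 12.6723 / 14.651 = 0.865.

0.865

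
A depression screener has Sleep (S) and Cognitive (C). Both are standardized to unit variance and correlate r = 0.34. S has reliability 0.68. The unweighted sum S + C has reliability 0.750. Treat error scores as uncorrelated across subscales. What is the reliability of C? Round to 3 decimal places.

0.650

Var(S+C) = 2 + 2·0.34 = 2.680.
True-score variance = ρ_S + ρ_C + 2·0.34, so 0.750 = (0.68 + ρ_C + 0.68) / 2.680.
ρ_C = 0.750·2.680 − 0.68 − 0.68 = 0.650.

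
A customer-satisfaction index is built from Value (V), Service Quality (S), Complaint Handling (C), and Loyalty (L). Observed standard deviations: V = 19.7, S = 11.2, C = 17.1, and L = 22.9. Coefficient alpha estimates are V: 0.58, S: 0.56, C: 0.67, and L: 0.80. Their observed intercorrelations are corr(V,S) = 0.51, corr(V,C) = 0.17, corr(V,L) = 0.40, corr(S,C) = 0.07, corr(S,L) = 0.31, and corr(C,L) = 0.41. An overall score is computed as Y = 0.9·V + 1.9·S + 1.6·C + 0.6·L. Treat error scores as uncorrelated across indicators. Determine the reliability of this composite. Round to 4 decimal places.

Var(Y) = 0.9²·19.7² + 1.9²·11.2² + 1.6²·17.1² + 0.6²·22.9² + 2·[1.71·19.7·11.2·0.51 + 1.44·19.7·17.1·0.17 + 0.54·19.7·22.9·0.40 + 3.04·11.2·17.1·0.07 + 1.14·11.2·22.9·0.31 + 0.96·17.1·22.9·0.41] = 1704.55 + 1315.71 = 3020.26.
Because errors are independent across components, Cov(Tᵢ,Tⱼ) = Cov(Xᵢ,Xⱼ); the off-diagonal part of the true-score variance is the same as above.
True-score variance = [0.9²·19.7²·0.58 + 1.9²·11.2²·0.56 + 1.6²·17.1²·0.67 + 0.6²·22.9²·0.80] + 1315.71 = 1088.49 + 1315.71 = 2404.2.
Reliability = 2404.2 / 3020.26 = 0.7960.

0.7960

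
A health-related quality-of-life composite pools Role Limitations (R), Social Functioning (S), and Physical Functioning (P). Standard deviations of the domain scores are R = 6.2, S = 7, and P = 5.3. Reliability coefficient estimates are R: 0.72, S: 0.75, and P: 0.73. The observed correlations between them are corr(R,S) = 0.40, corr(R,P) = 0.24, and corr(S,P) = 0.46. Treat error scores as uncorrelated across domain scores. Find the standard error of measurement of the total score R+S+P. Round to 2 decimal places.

5.53

Var(total) = 115.53 + 84.6248 = 200.155.
True-score variance = 84.9325 + 84.6248 = 169.557, so reliability = 0.8471.
Error variance = 200.155 − 169.557 = 30.5975; SEM = √30.5975 = 5.53.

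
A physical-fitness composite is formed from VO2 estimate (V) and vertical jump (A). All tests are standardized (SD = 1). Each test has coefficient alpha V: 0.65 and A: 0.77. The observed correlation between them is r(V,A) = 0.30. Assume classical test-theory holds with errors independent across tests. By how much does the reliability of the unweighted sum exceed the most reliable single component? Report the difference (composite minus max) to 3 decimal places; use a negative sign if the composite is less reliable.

Var(sum) = 2 + 0.6 = 2.6; true-score variance = 1.42 + 0.6 = 2.02; composite reliability = 0.7769.
Max component reliability = 0.7700.
Difference = 0.7769 − 0.7700 = 0.007.

0.007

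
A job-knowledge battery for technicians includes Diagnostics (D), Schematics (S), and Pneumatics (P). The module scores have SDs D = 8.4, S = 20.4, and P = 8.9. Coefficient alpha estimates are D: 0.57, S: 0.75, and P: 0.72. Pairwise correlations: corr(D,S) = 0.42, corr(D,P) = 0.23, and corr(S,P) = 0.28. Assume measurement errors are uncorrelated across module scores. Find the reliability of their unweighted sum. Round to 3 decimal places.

0.815

Var(D+S+P) = 8.4² + 20.4² + 8.9² + 2·[8.4·20.4·0.42 + 8.4·8.9·0.23 + 20.4·8.9·0.28] = 565.93 + 280.006 = 845.936.
With uncorrelated errors the cross-covariances are all true-score covariance, so they carry over unchanged; only the diagonal terms shrink to ρᵢσᵢ².
True-score variance = [8.4²·0.57 + 20.4²·0.75 + 8.9²·0.72] + 280.006 = 409.37 + 280.006 = 689.376.
Reliability = 689.376 / 845.936 = 0.815.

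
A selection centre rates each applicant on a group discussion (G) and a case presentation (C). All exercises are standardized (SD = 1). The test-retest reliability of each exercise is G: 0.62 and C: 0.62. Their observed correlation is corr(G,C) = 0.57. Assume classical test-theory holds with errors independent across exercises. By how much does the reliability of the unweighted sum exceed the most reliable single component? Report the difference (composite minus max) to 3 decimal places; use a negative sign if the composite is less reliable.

Var(sum) = 2 + 1.14 = 3.14; true-score variance = 1.24 + 1.14 = 2.38; composite reliability = 0.7580.
Max component reliability = 0.6200.
Difference = 0.7580 − 0.6200 = 0.138.

0.138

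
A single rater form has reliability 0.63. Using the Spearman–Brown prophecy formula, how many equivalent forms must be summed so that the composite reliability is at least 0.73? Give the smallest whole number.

2

k ≥ ρ*(1−ρ₁)/(ρ₁(1−ρ*)) = 0.73·0.37 / (0.63·0.27) = 1.588.
Smallest integer k = 2.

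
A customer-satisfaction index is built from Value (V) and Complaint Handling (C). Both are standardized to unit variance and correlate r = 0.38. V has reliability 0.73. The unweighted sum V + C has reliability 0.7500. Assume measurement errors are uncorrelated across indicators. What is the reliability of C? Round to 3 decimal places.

0.580

Var(V+C) = 2 + 2·0.38 = 2.760.
True-score variance = ρ_V + ρ_C + 2·0.38, so 0.7500 = (0.73 + ρ_C + 0.76) / 2.760.
ρ_C = 0.7500·2.760 − 0.73 − 0.76 = 0.580.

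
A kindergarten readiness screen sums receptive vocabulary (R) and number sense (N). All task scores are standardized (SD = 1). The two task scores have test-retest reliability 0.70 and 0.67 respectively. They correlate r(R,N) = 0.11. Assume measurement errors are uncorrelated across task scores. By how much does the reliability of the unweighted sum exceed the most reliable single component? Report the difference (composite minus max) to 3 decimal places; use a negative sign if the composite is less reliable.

Var(sum) = 2 + 0.22 = 2.22; true-score variance = 1.37 + 0.22 = 1.59; composite reliability = 0.7162.
Max component reliability = 0.7000.
Difference = 0.7162 − 0.7000 = 0.016.

0.016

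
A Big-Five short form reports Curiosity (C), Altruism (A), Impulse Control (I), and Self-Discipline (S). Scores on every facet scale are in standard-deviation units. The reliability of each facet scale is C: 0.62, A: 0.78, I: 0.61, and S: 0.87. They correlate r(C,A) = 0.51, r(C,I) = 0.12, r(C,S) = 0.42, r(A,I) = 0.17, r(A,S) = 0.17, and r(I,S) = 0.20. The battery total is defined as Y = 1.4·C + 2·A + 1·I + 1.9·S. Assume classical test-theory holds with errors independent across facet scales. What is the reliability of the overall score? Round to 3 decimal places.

0.867

Var(Y) = 1.4² + 2² + 1 + 1.9² + 2·[2.8·0.51 + 1.4·0.12 + 2.66·0.42 + 2·0.17 + 3.8·0.17 + 1.9·0.20] = 10.57 + 8.1584 = 18.7284.
Because errors are independent across components, Cov(Tᵢ,Tⱼ) = Cov(Xᵢ,Xⱼ); the off-diagonal part of the true-score variance is the same as above.
True-score variance = [1.4²·0.62 + 2²·0.78 + 0.61 + 1.9²·0.87] + 8.1584 = 8.0859 + 8.1584 = 16.2443.
Reliability = 16.2443 / 18.7284 = 0.867.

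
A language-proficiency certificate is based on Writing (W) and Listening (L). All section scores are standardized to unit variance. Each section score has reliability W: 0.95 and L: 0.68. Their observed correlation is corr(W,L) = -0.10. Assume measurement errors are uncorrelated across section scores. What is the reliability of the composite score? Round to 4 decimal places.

0.7944

Var(W+L) = 2 + 2·[(-0.10)] = 2 − 0.2 = 1.8.
With uncorrelated errors the cross-covariances are all true-score covariance, so they carry over unchanged; only the diagonal terms shrink to ρᵢσᵢ².
True-score variance = [0.95 + 0.68] − 0.2 = 1.63 − 0.2 = 1.43.
Reliability = 1.43 / 1.8 = 0.7944.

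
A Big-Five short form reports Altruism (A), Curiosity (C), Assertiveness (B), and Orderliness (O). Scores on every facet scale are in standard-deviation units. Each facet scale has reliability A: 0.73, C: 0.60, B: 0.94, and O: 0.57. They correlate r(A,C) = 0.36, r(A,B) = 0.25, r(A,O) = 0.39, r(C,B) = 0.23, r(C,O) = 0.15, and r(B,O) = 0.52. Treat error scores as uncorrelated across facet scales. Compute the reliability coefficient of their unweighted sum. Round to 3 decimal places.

0.851

Var(A+C+B+O) = 4 + 2·[0.36 + 0.25 + 0.39 + 0.23 + 0.15 + 0.52] = 4 + 3.8 = 7.8.
Under uncorrelated errors the observed covariances equal the true-score covariances, so only the own-variance terms attenuate.
True-score variance = [0.73 + 0.60 + 0.94 + 0.57] + 3.8 = 2.84 + 3.8 = 6.64.
Reliability = 6.64 / 7.8 = 0.851.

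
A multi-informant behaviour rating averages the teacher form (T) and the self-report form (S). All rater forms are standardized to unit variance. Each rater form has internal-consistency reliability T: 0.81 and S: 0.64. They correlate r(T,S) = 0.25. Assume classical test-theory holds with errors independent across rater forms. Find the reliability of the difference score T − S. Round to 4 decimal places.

0.6333

Var(T−S) = 1 + 1 − 2·0.25 = 2 − 0.5 = 1.5.
With uncorrelated errors the cross-covariances are all true-score covariance, so they carry over unchanged; only the diagonal terms shrink to ρᵢσᵢ².
True-score variance = [0.81 + 0.64] − 0.5 = 1.45 − 0.5 = 0.95.
Reliability = 0.95 / 1.5 = 0.6333.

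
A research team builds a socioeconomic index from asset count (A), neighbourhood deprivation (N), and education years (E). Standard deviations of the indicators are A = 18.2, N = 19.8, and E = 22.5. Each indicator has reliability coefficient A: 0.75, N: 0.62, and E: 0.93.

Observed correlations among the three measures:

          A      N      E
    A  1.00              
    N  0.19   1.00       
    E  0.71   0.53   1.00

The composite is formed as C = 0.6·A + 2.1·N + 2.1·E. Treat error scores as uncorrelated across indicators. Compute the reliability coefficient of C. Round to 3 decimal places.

Var(C) = 0.6²·18.2² + 2.1²·19.8² + 2.1²·22.5² + 2·[1.26·18.2·19.8·0.19 + 1.26·18.2·22.5·0.71 + 4.41·19.8·22.5·0.53] = 4080.71 + 2987.75 = 7068.46.
Because errors are independent across components, Cov(Tᵢ,Tⱼ) = Cov(Xᵢ,Xⱼ); the off-diagonal part of the true-score variance is the same as above.
True-score variance = [0.6²·18.2²·0.75 + 2.1²·19.8²·0.62 + 2.1²·22.5²·0.93] + 2987.75 = 3237.63 + 2987.75 = 6225.39.
Reliability = 6225.39 / 7068.46 = 0.881.

0.881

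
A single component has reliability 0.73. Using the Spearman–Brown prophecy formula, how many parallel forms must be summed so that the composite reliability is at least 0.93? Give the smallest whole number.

k ≥ ρ*(1−ρ₁)/(ρ₁(1−ρ*)) = 0.93·0.27 / (0.73·0.07) = 4.914.
Smallest integer k = 5.

5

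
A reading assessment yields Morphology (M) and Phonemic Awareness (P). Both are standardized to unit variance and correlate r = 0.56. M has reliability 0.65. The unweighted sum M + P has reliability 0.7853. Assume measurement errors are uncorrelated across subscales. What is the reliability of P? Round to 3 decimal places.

0.680

Var(M+P) = 2 + 2·0.56 = 3.120.
True-score variance = ρ_M + ρ_P + 2·0.56, so 0.7853 = (0.65 + ρ_P + 1.12) / 3.120.
ρ_P = 0.7853·3.120 − 0.65 − 1.12 = 0.680.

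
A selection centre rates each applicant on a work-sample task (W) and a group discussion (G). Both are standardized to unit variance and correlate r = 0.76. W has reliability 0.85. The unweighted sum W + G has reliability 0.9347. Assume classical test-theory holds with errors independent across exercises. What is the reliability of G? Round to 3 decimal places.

0.920

Var(W+G) = 2 + 2·0.76 = 3.520.
True-score variance = ρ_W + ρ_G + 2·0.76, so 0.9347 = (0.85 + ρ_G + 1.52) / 3.520.
ρ_G = 0.9347·3.520 − 0.85 − 1.52 = 0.920.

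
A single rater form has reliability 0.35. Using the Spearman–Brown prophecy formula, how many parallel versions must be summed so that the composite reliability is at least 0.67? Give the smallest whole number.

k ≥ ρ*(1−ρ₁)/(ρ₁(1−ρ*)) = 0.67·0.65 / (0.35·0.33) = 3.771.
Smallest integer k = 4.

4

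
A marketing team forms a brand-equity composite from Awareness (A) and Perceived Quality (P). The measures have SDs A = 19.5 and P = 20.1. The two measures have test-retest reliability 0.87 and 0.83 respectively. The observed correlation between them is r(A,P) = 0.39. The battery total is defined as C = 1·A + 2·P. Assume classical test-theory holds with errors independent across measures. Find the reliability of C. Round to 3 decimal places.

0.876

Var(C) = 19.5² + 2²·20.1² + 2·[2·19.5·20.1·0.39] = 1996.29 + 611.442 = 2607.73.
Because errors are independent across components, Cov(Tᵢ,Tⱼ) = Cov(Xᵢ,Xⱼ); the off-diagonal part of the true-score variance is the same as above.
True-score variance = [19.5²·0.87 + 2²·20.1²·0.83] + 611.442 = 1672.13 + 611.442 = 2283.57.
Reliability = 2283.57 / 2607.73 = 0.876.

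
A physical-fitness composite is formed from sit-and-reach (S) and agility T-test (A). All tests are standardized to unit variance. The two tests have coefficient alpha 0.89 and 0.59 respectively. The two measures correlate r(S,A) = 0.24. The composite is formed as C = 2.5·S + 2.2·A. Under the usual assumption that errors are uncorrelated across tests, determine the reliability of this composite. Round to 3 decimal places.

0.805

Var(C) = 2.5² + 2.2² + 2·[5.5·0.24] = 11.09 + 2.64 = 13.73.
Under uncorrelated errors the observed covariances equal the true-score covariances, so only the own-variance terms attenuate.
True-score variance = [2.5²·0.89 + 2.2²·0.59] + 2.64 = 8.4181 + 2.64 = 11.0581.
Reliability = 11.0581 / 13.73 = 0.805.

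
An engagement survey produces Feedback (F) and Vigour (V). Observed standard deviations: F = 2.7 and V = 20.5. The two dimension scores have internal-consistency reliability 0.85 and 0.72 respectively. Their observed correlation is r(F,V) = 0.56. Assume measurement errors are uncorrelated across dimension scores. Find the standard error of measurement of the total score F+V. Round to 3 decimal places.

Var(total) = 427.54 + 61.992 = 489.532.
True-score variance = 308.776 + 61.992 = 370.769, so reliability = 0.7574.
Error variance = 489.532 − 370.769 = 118.764; SEM = √118.764 = 10.898.

10.898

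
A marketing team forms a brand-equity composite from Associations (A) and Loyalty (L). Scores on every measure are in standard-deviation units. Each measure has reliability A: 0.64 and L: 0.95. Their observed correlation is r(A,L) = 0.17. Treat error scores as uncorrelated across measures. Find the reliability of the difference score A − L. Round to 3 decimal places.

Var(A−L) = 1 + 1 − 2·0.17 = 2 − 0.34 = 1.66.
Under uncorrelated errors the observed covariances equal the true-score covariances, so only the own-variance terms attenuate.
True-score variance = [0.64 + 0.95] − 0.34 = 1.59 − 0.34 = 1.25.
Reliability = 1.25 / 1.66 = 0.753.

0.753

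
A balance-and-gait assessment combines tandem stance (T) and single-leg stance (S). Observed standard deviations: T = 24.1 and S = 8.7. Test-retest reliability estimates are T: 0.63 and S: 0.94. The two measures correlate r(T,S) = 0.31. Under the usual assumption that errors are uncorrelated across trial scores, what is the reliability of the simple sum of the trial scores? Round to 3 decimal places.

0.721

Var(T+S) = 24.1² + 8.7² + 2·[24.1·8.7·0.31] = 656.5 + 129.995 = 786.495.
Because errors are independent across components, Cov(Tᵢ,Tⱼ) = Cov(Xᵢ,Xⱼ); the off-diagonal part of the true-score variance is the same as above.
True-score variance = [24.1²·0.63 + 8.7²·0.94] + 129.995 = 437.059 + 129.995 = 567.054.
Reliability = 567.054 / 786.495 = 0.721.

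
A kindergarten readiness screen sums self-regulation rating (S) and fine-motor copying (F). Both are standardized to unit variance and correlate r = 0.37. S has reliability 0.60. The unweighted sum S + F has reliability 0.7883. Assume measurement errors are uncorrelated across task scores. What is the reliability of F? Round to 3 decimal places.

0.820

Var(S+F) = 2 + 2·0.37 = 2.740.
True-score variance = ρ_S + ρ_F + 2·0.37, so 0.7883 = (0.60 + ρ_F + 0.74) / 2.740.
ρ_F = 0.7883·2.740 − 0.60 − 0.74 = 0.820.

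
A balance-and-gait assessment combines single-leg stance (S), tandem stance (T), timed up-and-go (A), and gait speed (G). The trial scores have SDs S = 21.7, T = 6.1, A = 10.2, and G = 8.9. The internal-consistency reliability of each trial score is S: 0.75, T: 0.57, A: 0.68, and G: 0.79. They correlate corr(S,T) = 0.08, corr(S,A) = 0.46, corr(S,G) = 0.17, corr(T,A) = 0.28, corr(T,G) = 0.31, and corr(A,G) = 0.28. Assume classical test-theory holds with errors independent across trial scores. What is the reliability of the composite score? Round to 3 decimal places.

Var(S+T+A+G) = 21.7² + 6.1² + 10.2² + 8.9² + 2·[21.7·6.1·0.08 + 21.7·10.2·0.46 + 21.7·8.9·0.17 + 6.1·10.2·0.28 + 6.1·8.9·0.31 + 10.2·8.9·0.28] = 691.35 + 409.816 = 1101.17.
Under uncorrelated errors the observed covariances equal the true-score covariances, so only the own-variance terms attenuate.
True-score variance = [21.7²·0.75 + 6.1²·0.57 + 10.2²·0.68 + 8.9²·0.79] + 409.816 = 507.7 + 409.816 = 917.516.
Reliability = 917.516 / 1101.17 = 0.833.

0.833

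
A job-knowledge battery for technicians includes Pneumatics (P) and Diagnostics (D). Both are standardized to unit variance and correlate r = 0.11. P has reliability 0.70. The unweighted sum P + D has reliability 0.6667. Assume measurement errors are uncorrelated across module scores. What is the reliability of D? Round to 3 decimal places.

0.560

Var(P+D) = 2 + 2·0.11 = 2.220.
True-score variance = ρ_P + ρ_D + 2·0.11, so 0.6667 = (0.70 + ρ_D + 0.22) / 2.220.
ρ_D = 0.6667·2.220 − 0.70 − 0.22 = 0.560.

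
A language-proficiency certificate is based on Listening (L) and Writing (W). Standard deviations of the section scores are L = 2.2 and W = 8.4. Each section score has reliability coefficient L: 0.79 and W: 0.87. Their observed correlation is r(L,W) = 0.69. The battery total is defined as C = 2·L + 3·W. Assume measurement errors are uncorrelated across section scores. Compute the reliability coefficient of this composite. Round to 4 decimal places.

0.8927

Var(C) = 2²·2.2² + 3²·8.4² + 2·[6·2.2·8.4·0.69] = 654.4 + 153.014 = 807.414.
With uncorrelated errors the cross-covariances are all true-score covariance, so they carry over unchanged; only the diagonal terms shrink to ρᵢσᵢ².
True-score variance = [2²·2.2²·0.79 + 3²·8.4²·0.87] + 153.014 = 567.779 + 153.014 = 720.794.
Reliability = 720.794 / 807.414 = 0.8927.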